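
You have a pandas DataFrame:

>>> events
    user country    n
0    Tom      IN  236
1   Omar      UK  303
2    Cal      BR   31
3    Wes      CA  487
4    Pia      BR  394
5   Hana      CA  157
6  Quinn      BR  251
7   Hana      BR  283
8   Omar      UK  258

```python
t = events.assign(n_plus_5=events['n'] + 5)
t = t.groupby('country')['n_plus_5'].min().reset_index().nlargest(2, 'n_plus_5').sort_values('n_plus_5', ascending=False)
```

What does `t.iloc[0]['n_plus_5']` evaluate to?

add column n_plus_5 = events['n'] + 5:
    user country    n  n_plus_5
0    Tom      IN  236       241
1   Omar      UK  303       308
2    Cal      BR   31        36
3    Wes      CA  487       492
4    Pia      BR  394       399
5   Hana      CA  157       162
6  Quinn      BR  251       256
7   Hana      BR  283       288
8   Omar      UK  258       263
group by country, min of n_plus_5:
country
BR     36
CA    162
IN    241
UK    263
Name: n_plus_5, dtype: int64
reset_index():
  country  n_plus_5
0      BR        36
1      CA       162
2      IN       241
3      UK       263
take 2 rows with largest n_plus_5:
  country  n_plus_5
3      UK       263
2      IN       241
sort by n_plus_5 descending:
  country  n_plus_5
3      UK       263
2      IN       241
Then the value at position 0, column 'n_plus_5': 263

263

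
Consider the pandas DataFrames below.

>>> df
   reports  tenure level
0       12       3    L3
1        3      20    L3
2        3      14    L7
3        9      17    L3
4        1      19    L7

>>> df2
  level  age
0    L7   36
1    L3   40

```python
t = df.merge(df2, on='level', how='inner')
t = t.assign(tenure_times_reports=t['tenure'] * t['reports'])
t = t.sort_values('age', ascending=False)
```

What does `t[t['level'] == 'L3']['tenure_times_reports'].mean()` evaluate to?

83.0

merge on 'level' (how='inner') → 5 rows:
   reports  tenure level  age
0       12       3    L3   40
1        3      20    L3   40
2        3      14    L7   36
3        9      17    L3   40
4        1      19    L7   36
add column tenure_times_reports = t['tenure'] * t['reports']:
   reports  tenure level  age  tenure_times_reports
0       12       3    L3   40                    36
1        3      20    L3   40                    60
2        3      14    L7   36                    42
3        9      17    L3   40                   153
4        1      19    L7   36                    19
sort by age descending:
   reports  tenure level  age  tenure_times_reports
0       12       3    L3   40                    36
1        3      20    L3   40                    60
3        9      17    L3   40                   153
2        3      14    L7   36                    42
4        1      19    L7   36                    19
filter rows where level == 'L3':
   reports  tenure level  age  tenure_times_reports
0       12       3    L3   40                    36
1        3      20    L3   40                    60
3        9      17    L3   40                   153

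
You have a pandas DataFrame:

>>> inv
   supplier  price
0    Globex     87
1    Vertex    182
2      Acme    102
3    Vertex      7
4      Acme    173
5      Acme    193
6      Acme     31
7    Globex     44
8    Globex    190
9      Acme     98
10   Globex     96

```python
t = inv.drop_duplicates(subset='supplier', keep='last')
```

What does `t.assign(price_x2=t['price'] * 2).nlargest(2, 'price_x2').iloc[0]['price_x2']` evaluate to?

drop duplicate supplier (keep=last):
   supplier  price
3    Vertex      7
9      Acme     98
10   Globex     96
add column price_x2 = t['price'] * 2:
   supplier  price  price_x2
3    Vertex      7        14
9      Acme     98       196
10   Globex     96       192
take 2 rows with largest price_x2:
   supplier  price  price_x2
9      Acme     98       196
10   Globex     96       192

196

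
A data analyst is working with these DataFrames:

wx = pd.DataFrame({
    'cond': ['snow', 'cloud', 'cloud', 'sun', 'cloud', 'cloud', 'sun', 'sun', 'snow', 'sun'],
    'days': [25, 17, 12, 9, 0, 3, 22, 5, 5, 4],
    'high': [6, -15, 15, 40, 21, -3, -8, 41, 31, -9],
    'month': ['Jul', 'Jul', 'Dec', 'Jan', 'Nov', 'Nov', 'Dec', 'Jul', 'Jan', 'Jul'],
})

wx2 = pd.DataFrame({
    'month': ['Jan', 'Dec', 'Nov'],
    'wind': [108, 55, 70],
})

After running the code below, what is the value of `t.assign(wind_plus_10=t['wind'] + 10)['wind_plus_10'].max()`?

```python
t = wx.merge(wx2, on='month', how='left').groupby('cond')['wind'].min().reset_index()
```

118.0

merge on 'month' (how='left') → 10 rows:
    cond  days  high month   wind
0   snow    25     6   Jul    NaN
1  cloud    17   -15   Jul    NaN
2  cloud    12    15   Dec   55.0
3    sun     9    40   Jan  108.0
4  cloud     0    21   Nov   70.0
5  cloud     3    -3   Nov   70.0
6    sun    22    -8   Dec   55.0
7    sun     5    41   Jul    NaN
8   snow     5    31   Jan  108.0
9    sun     4    -9   Jul    NaN
group by cond, min of wind:
cond
cloud     55.0
snow     108.0
sun       55.0
Name: wind, dtype: float64
reset_index():
    cond   wind
0  cloud   55.0
1   snow  108.0
2    sun   55.0
add column wind_plus_10 = t['wind'] + 10:
    cond   wind  wind_plus_10
0  cloud   55.0          65.0
1   snow  108.0         118.0
2    sun   55.0          65.0
Finally, max of column 'wind_plus_10' = 118.0.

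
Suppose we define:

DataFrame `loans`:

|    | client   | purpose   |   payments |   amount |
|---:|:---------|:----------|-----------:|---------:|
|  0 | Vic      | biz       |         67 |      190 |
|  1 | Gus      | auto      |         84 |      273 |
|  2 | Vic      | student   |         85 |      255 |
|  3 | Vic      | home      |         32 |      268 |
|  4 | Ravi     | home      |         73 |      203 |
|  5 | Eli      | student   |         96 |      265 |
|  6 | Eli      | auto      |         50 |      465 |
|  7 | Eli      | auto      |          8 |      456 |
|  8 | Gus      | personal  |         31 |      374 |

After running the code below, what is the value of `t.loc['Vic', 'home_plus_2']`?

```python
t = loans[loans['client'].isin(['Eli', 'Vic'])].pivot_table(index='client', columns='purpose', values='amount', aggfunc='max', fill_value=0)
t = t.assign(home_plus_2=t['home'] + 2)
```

filter rows where client in ['Eli', 'Vic']:
  client  purpose  payments  amount
0    Vic      biz        67     190
2    Vic  student        85     255
3    Vic     home        32     268
5    Eli  student        96     265
6    Eli     auto        50     465
7    Eli     auto         8     456
pivot: rows=client, cols=purpose, max(amount):
purpose  auto  biz  home  student
client                           
Eli       465    0     0      265
Vic         0  190   268      255
add column home_plus_2 = t['home'] + 2:
purpose  auto  biz  home  student  home_plus_2
client                                        
Eli       465    0     0      265            2
Vic         0  190   268      255          270

270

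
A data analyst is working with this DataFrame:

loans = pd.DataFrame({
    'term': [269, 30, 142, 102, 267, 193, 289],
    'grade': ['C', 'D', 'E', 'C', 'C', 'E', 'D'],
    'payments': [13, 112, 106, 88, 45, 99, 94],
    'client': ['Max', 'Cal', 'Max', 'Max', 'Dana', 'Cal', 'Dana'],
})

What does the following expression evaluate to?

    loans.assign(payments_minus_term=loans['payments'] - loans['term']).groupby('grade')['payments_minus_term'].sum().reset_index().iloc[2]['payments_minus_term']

add column payments_minus_term = loans['payments'] - loans['term']:
   term grade  payments client  payments_minus_term
0   269     C        13    Max                 -256
1    30     D       112    Cal                   82
2   142     E       106    Max                  -36
3   102     C        88    Max                  -14
4   267     C        45   Dana                 -222
5   193     E        99    Cal                  -94
6   289     D        94   Dana                 -195
group by grade, sum of payments_minus_term:
grade
C   -492
D   -113
E   -130
Name: payments_minus_term, dtype: int64
reset_index():
  grade  payments_minus_term
0     C                 -492
1     D                 -113
2     E                 -130
Then the value at position 2, column 'payments_minus_term': -130

-130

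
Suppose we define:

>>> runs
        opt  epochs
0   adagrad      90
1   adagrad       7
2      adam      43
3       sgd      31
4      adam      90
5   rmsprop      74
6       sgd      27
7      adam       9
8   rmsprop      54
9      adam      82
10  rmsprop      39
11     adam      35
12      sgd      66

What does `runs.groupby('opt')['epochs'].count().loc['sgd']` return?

3

group by opt, count of epochs:
opt
adagrad    2
adam       5
rmsprop    3
sgd        3
Name: epochs, dtype: int64
So loc['sgd'] = 3.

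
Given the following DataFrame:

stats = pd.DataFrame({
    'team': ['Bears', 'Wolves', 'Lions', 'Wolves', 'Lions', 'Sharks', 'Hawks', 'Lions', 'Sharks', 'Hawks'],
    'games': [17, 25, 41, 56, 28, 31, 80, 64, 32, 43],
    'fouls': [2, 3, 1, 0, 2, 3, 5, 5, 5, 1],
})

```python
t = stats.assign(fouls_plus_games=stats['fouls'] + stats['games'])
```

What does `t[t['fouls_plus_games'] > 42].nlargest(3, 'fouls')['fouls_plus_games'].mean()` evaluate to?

66.0

add column fouls_plus_games = stats['fouls'] + stats['games']:
     team  games  fouls  fouls_plus_games
0   Bears     17      2                19
1  Wolves     25      3                28
2   Lions     41      1                42
3  Wolves     56      0                56
4   Lions     28      2                30
5  Sharks     31      3                34
6   Hawks     80      5                85
7   Lions     64      5                69
8  Sharks     32      5                37
9   Hawks     43      1                44
filter rows where fouls_plus_games > 42:
     team  games  fouls  fouls_plus_games
3  Wolves     56      0                56
6   Hawks     80      5                85
7   Lions     64      5                69
9   Hawks     43      1                44
take 3 rows with largest fouls:
    team  games  fouls  fouls_plus_games
6  Hawks     80      5                85
7  Lions     64      5                69
9  Hawks     43      1                44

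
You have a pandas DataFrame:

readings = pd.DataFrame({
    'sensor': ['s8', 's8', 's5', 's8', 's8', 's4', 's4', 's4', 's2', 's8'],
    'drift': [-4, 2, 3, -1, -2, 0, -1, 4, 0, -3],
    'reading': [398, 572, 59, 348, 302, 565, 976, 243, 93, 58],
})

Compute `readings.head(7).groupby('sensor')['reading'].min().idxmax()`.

take first 7 rows:
  sensor  drift  reading
0     s8     -4      398
1     s8      2      572
2     s5      3       59
3     s8     -1      348
4     s8     -2      302
5     s4      0      565
6     s4     -1      976
group by sensor, min of reading:
sensor
s4    565
s5     59
s8    302
Name: reading, dtype: int64
label with the largest value → s4

s4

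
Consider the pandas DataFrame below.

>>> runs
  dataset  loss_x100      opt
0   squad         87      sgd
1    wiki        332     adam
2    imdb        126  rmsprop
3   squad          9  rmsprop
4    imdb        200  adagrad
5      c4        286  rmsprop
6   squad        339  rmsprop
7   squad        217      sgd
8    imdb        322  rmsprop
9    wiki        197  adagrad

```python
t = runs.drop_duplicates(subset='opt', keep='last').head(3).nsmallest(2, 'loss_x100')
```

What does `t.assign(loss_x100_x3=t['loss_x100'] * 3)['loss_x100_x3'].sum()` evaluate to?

drop duplicate opt (keep=last):
  dataset  loss_x100      opt
1    wiki        332     adam
7   squad        217      sgd
8    imdb        322  rmsprop
9    wiki        197  adagrad
take first 3 rows:
  dataset  loss_x100      opt
1    wiki        332     adam
7   squad        217      sgd
8    imdb        322  rmsprop
take 2 rows with smallest loss_x100:
  dataset  loss_x100      opt
7   squad        217      sgd
8    imdb        322  rmsprop
add column loss_x100_x3 = t['loss_x100'] * 3:
  dataset  loss_x100      opt  loss_x100_x3
7   squad        217      sgd           651
8    imdb        322  rmsprop           966
Finally, sum of column 'loss_x100_x3' = 1617.

1617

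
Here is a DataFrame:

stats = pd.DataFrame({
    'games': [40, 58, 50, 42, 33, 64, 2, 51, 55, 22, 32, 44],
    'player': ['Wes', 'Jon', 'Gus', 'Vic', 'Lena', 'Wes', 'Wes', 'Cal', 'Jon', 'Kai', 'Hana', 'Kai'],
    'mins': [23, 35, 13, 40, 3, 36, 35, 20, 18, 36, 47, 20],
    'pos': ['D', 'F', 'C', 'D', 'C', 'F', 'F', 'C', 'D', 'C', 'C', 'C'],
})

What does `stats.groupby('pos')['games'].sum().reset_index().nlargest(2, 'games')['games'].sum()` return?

369

group by pos, sum of games:
pos
C    232
D    137
F    124
Name: games, dtype: int64
reset_index():
  pos  games
0   C    232
1   D    137
2   F    124
take 2 rows with largest games:
  pos  games
0   C    232
1   D    137
Then the sum of column 'games': 369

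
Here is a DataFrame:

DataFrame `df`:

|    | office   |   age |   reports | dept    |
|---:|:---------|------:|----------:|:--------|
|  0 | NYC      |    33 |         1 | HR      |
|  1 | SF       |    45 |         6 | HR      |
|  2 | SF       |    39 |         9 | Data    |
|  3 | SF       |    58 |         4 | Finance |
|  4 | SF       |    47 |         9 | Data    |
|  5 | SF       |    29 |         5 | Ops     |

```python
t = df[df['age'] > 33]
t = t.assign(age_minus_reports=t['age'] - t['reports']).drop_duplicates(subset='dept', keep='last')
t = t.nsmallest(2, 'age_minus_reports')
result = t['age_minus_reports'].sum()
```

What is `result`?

filter rows where age > 33:
  office  age  reports     dept
1     SF   45        6       HR
2     SF   39        9     Data
3     SF   58        4  Finance
4     SF   47        9     Data
add column age_minus_reports = t['age'] - t['reports']:
  office  age  reports     dept  age_minus_reports
1     SF   45        6       HR                 39
2     SF   39        9     Data                 30
3     SF   58        4  Finance                 54
4     SF   47        9     Data                 38
drop duplicate dept (keep=last):
  office  age  reports     dept  age_minus_reports
1     SF   45        6       HR                 39
3     SF   58        4  Finance                 54
4     SF   47        9     Data                 38
take 2 rows with smallest age_minus_reports:
  office  age  reports  dept  age_minus_reports
4     SF   47        9  Data                 38
1     SF   45        6    HR                 39
The sum of column 'age_minus_reports' is 77.

77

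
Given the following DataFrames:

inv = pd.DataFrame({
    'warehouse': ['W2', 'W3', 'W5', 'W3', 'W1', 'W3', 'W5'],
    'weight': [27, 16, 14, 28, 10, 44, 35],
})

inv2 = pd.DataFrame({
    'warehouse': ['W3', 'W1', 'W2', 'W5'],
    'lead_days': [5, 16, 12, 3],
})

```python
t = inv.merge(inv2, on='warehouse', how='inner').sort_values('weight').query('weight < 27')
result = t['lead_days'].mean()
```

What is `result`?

merge on 'warehouse' (how='inner') → 7 rows:
  warehouse  weight  lead_days
0        W2      27         12
1        W3      16          5
2        W5      14          3
3        W3      28          5
4        W1      10         16
5        W3      44          5
6        W5      35          3
sort by weight:
  warehouse  weight  lead_days
4        W1      10         16
2        W5      14          3
1        W3      16          5
0        W2      27         12
3        W3      28          5
6        W5      35          3
5        W3      44          5
filter rows where weight < 27:
  warehouse  weight  lead_days
4        W1      10         16
2        W5      14          3
1        W3      16          5
Hence 8.0.

8.0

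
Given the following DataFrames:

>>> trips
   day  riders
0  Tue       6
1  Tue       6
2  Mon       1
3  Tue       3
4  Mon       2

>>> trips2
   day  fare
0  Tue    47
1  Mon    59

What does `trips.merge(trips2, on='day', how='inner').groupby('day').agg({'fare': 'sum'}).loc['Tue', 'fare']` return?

merge on 'day' (how='inner') → 5 rows:
   day  riders  fare
0  Tue       6    47
1  Tue       6    47
2  Mon       1    59
3  Tue       3    47
4  Mon       2    59
group by day, sum of fare:
     fare
day      
Mon   118
Tue   141
Reading off the value at row 'Tue', column 'fare', we get 141.

141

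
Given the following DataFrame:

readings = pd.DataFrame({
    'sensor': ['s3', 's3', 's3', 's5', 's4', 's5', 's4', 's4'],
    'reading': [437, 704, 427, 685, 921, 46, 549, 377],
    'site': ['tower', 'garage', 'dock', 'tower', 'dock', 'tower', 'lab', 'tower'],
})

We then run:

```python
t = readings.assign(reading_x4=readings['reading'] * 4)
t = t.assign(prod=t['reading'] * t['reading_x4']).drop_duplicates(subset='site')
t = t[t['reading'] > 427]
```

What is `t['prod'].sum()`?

add column reading_x4 = readings['reading'] * 4:
  sensor  reading    site  reading_x4
0     s3      437   tower        1748
1     s3      704  garage        2816
2     s3      427    dock        1708
3     s5      685   tower        2740
4     s4      921    dock        3684
5     s5       46   tower         184
6     s4      549     lab        2196
7     s4      377   tower        1508
add column prod = t['reading'] * t['reading_x4']:
  sensor  reading    site  reading_x4     prod
0     s3      437   tower        1748   763876
1     s3      704  garage        2816  1982464
2     s3      427    dock        1708   729316
3     s5      685   tower        2740  1876900
4     s4      921    dock        3684  3392964
5     s5       46   tower         184     8464
6     s4      549     lab        2196  1205604
7     s4      377   tower        1508   568516
drop duplicate site (keep=first):
  sensor  reading    site  reading_x4     prod
0     s3      437   tower        1748   763876
1     s3      704  garage        2816  1982464
2     s3      427    dock        1708   729316
6     s4      549     lab        2196  1205604
filter rows where reading > 427:
  sensor  reading    site  reading_x4     prod
0     s3      437   tower        1748   763876
1     s3      704  garage        2816  1982464
6     s4      549     lab        2196  1205604
sum of column 'prod' → 3951944

3951944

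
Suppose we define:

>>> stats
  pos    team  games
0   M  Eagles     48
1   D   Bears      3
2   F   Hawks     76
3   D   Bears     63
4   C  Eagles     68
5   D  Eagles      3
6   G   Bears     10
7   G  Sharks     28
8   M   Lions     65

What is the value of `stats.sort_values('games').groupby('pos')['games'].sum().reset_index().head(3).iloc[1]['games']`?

69

sort by games:
  pos    team  games
1   D   Bears      3
5   D  Eagles      3
6   G   Bears     10
7   G  Sharks     28
0   M  Eagles     48
3   D   Bears     63
8   M   Lions     65
4   C  Eagles     68
2   F   Hawks     76
group by pos, sum of games:
pos
C     68
D     69
F     76
G     38
M    113
Name: games, dtype: int64
reset_index():
  pos  games
0   C     68
1   D     69
2   F     76
3   G     38
4   M    113
take first 3 rows:
  pos  games
0   C     68
1   D     69
2   F     76
The value at position 1, column 'games' is 69.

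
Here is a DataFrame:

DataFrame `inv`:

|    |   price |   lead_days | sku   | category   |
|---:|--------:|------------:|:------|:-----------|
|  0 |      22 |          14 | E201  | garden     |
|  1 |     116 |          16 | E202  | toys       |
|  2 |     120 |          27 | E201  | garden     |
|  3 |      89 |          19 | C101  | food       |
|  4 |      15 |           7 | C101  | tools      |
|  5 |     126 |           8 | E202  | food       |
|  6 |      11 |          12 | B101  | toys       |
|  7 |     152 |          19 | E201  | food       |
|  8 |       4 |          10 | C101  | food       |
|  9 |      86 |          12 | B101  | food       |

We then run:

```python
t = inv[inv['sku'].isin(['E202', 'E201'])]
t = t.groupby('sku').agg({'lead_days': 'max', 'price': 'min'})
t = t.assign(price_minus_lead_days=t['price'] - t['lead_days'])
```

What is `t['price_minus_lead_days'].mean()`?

filter rows where sku in ['E202', 'E201']:
   price  lead_days   sku category
0     22         14  E201   garden
1    116         16  E202     toys
2    120         27  E201   garden
5    126          8  E202     food
7    152         19  E201     food
group by sku: max(lead_days), min(price):
      lead_days  price
sku                   
E201         27     22
E202         16    116
add column price_minus_lead_days = t['price'] - t['lead_days']:
      lead_days  price  price_minus_lead_days
sku                                          
E201         27     22                     -5
E202         16    116                    100
Hence 47.5.

47.5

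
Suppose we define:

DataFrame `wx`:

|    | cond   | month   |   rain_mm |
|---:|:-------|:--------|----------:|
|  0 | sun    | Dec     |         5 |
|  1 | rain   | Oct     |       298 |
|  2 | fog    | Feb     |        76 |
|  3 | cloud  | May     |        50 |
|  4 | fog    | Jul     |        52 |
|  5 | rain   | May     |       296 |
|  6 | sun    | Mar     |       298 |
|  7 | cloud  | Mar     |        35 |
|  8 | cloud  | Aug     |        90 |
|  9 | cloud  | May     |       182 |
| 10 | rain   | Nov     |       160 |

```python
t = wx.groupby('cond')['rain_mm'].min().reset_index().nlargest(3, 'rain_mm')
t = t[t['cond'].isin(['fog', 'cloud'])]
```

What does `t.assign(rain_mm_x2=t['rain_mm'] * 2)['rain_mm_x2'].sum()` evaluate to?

174

group by cond, min of rain_mm:
cond
cloud     35
fog       52
rain     160
sun        5
Name: rain_mm, dtype: int64
reset_index():
    cond  rain_mm
0  cloud       35
1    fog       52
2   rain      160
3    sun        5
take 3 rows with largest rain_mm:
    cond  rain_mm
2   rain      160
1    fog       52
0  cloud       35
filter rows where cond in ['fog', 'cloud']:
    cond  rain_mm
1    fog       52
0  cloud       35
add column rain_mm_x2 = t['rain_mm'] * 2:
    cond  rain_mm  rain_mm_x2
1    fog       52         104
0  cloud       35          70
Taking the sum of column 'rain_mm_x2' gives 174.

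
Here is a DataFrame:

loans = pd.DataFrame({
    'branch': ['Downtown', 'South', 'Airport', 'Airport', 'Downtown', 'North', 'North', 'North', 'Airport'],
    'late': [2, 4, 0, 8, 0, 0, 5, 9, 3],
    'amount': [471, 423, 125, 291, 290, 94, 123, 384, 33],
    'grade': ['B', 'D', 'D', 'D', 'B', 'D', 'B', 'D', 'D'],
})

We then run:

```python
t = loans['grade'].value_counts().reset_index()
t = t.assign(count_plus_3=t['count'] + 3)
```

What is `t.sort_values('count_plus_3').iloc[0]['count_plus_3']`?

value_counts of grade:
grade
D    6
B    3
Name: count, dtype: int64
reset_index():
  grade  count
0     D      6
1     B      3
add column count_plus_3 = t['count'] + 3:
  grade  count  count_plus_3
0     D      6             9
1     B      3             6
sort by count_plus_3:
  grade  count  count_plus_3
1     B      3             6
0     D      6             9

6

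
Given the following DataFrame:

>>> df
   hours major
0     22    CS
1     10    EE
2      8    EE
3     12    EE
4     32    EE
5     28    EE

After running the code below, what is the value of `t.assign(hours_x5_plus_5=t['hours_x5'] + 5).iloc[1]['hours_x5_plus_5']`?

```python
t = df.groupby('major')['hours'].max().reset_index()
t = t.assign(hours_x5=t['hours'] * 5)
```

165

group by major, max of hours:
major
CS    22
EE    32
Name: hours, dtype: int64
reset_index():
  major  hours
0    CS     22
1    EE     32
add column hours_x5 = t['hours'] * 5:
  major  hours  hours_x5
0    CS     22       110
1    EE     32       160
add column hours_x5_plus_5 = t['hours_x5'] + 5:
  major  hours  hours_x5  hours_x5_plus_5
0    CS     22       110              115
1    EE     32       160              165
Taking the value at position 1, column 'hours_x5_plus_5' gives 165.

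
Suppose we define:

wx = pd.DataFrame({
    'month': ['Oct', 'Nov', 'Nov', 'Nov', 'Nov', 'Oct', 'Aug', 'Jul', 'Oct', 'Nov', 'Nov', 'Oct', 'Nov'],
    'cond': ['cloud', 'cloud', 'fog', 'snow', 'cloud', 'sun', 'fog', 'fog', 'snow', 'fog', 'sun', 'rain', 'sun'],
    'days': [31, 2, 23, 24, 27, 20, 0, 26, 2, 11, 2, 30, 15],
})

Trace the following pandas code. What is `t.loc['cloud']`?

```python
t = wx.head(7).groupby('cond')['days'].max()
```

take first 7 rows:
  month   cond  days
0   Oct  cloud    31
1   Nov  cloud     2
2   Nov    fog    23
3   Nov   snow    24
4   Nov  cloud    27
5   Oct    sun    20
6   Aug    fog     0
group by cond, max of days:
cond
cloud    31
fog      23
snow     24
sun      20
Name: days, dtype: int64
Then the value at index 'cloud': 31

31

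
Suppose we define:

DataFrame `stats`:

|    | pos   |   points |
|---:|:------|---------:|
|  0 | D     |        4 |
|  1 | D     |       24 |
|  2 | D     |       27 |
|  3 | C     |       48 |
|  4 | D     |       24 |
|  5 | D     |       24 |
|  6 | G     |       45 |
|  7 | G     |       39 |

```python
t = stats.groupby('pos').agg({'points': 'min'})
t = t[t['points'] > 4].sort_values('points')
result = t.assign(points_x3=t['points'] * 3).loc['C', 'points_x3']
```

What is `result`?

144

group by pos, min of points:
     points
pos        
C        48
D         4
G        39
filter rows where points > 4:
     points
pos        
C        48
G        39
sort by points:
     points
pos        
G        39
C        48
add column points_x3 = t['points'] * 3:
     points  points_x3
pos                   
G        39        117
C        48        144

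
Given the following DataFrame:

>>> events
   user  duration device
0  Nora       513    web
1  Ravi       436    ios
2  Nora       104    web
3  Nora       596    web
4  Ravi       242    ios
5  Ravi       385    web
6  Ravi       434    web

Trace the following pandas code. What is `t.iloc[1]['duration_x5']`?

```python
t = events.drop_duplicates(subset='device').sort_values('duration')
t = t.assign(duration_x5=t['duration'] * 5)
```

2565

drop duplicate device (keep=first):
   user  duration device
0  Nora       513    web
1  Ravi       436    ios
sort by duration:
   user  duration device
1  Ravi       436    ios
0  Nora       513    web
add column duration_x5 = t['duration'] * 5:
   user  duration device  duration_x5
1  Ravi       436    ios         2180
0  Nora       513    web         2565
So iloc[1]['duration_x5'] = 2565.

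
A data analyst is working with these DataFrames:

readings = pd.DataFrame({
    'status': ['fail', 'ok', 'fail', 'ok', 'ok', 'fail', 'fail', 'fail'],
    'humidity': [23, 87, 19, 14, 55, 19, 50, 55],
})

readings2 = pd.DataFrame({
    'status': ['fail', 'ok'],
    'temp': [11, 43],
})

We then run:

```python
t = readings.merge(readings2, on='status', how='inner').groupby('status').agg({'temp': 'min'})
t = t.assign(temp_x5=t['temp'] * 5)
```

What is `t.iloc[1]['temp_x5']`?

215

merge on 'status' (how='inner') → 8 rows:
  status  humidity  temp
0   fail        23    11
1     ok        87    43
2   fail        19    11
3     ok        14    43
4     ok        55    43
5   fail        19    11
6   fail        50    11
7   fail        55    11
group by status, min of temp:
        temp
status      
fail      11
ok        43
add column temp_x5 = t['temp'] * 5:
        temp  temp_x5
status               
fail      11       55
ok        43      215
Then the value at position 1, column 'temp_x5': 215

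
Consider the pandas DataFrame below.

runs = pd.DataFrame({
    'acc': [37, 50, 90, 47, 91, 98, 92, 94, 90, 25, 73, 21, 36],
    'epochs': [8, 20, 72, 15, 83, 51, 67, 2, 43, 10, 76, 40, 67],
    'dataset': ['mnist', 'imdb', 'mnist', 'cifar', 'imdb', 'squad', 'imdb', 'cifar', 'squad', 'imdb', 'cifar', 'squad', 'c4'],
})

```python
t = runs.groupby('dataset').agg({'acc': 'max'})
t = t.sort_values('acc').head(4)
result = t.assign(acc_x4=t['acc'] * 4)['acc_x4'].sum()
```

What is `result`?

group by dataset, max of acc:
         acc
dataset     
c4        36
cifar     94
imdb      92
mnist     90
squad     98
sort by acc:
         acc
dataset     
c4        36
mnist     90
imdb      92
cifar     94
squad     98
take first 4 rows:
         acc
dataset     
c4        36
mnist     90
imdb      92
cifar     94
add column acc_x4 = t['acc'] * 4:
         acc  acc_x4
dataset             
c4        36     144
mnist     90     360
imdb      92     368
cifar     94     376

1248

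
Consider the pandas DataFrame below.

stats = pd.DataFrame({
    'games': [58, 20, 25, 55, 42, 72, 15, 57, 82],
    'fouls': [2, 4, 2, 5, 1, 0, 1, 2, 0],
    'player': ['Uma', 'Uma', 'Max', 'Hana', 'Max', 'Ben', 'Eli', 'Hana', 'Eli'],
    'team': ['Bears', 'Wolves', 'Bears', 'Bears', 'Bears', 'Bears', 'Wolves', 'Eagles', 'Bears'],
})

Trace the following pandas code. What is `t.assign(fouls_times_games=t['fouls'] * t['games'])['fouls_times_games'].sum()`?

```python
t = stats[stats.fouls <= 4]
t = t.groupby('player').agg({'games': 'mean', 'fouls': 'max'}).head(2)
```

filter rows where fouls <= 4:
   games  fouls player    team
0     58      2    Uma   Bears
1     20      4    Uma  Wolves
2     25      2    Max   Bears
4     42      1    Max   Bears
5     72      0    Ben   Bears
6     15      1    Eli  Wolves
7     57      2   Hana  Eagles
8     82      0    Eli   Bears
group by player: mean(games), max(fouls):
        games  fouls
player              
Ben      72.0      0
Eli      48.5      1
Hana     57.0      2
Max      33.5      2
Uma      39.0      4
take first 2 rows:
        games  fouls
player              
Ben      72.0      0
Eli      48.5      1
add column fouls_times_games = t['fouls'] * t['games']:
        games  fouls  fouls_times_games
player                                 
Ben      72.0      0                0.0
Eli      48.5      1               48.5

48.5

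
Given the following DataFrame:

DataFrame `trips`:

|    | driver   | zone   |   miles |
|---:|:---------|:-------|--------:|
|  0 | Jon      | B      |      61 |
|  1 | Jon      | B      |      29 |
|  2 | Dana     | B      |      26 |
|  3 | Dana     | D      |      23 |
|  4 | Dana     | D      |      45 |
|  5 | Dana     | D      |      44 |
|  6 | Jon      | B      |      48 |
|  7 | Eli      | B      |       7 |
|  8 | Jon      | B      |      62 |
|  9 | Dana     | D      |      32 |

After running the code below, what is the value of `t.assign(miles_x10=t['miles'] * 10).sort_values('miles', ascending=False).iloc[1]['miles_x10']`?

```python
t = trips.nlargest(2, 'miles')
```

take 2 rows with largest miles:
  driver zone  miles
8    Jon    B     62
0    Jon    B     61
add column miles_x10 = t['miles'] * 10:
  driver zone  miles  miles_x10
8    Jon    B     62        620
0    Jon    B     61        610
sort by miles descending:
  driver zone  miles  miles_x10
8    Jon    B     62        620
0    Jon    B     61        610

610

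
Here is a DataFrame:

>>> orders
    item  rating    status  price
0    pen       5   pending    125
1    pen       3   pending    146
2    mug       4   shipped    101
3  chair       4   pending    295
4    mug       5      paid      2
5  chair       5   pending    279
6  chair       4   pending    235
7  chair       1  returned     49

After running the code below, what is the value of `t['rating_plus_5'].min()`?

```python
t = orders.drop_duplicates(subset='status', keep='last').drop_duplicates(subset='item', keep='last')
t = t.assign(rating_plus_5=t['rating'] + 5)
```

drop duplicate status (keep=last):
    item  rating    status  price
2    mug       4   shipped    101
4    mug       5      paid      2
6  chair       4   pending    235
7  chair       1  returned     49
drop duplicate item (keep=last):
    item  rating    status  price
4    mug       5      paid      2
7  chair       1  returned     49
add column rating_plus_5 = t['rating'] + 5:
    item  rating    status  price  rating_plus_5
4    mug       5      paid      2             10
7  chair       1  returned     49              6
Hence 6.

6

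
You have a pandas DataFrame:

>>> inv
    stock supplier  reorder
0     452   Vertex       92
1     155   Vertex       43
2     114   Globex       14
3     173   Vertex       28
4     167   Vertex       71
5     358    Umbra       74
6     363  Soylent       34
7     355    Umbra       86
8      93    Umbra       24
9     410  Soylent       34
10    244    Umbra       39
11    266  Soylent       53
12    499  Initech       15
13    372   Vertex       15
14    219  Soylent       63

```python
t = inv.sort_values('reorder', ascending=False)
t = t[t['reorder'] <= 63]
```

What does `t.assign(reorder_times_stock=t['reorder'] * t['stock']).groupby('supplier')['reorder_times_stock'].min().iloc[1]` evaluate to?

sort by reorder descending:
    stock supplier  reorder
0     452   Vertex       92
7     355    Umbra       86
5     358    Umbra       74
4     167   Vertex       71
14    219  Soylent       63
11    266  Soylent       53
1     155   Vertex       43
10    244    Umbra       39
6     363  Soylent       34
9     410  Soylent       34
3     173   Vertex       28
8      93    Umbra       24
12    499  Initech       15
13    372   Vertex       15
2     114   Globex       14
filter rows where reorder <= 63:
    stock supplier  reorder
14    219  Soylent       63
11    266  Soylent       53
1     155   Vertex       43
10    244    Umbra       39
6     363  Soylent       34
9     410  Soylent       34
3     173   Vertex       28
8      93    Umbra       24
12    499  Initech       15
13    372   Vertex       15
2     114   Globex       14
add column reorder_times_stock = t['reorder'] * t['stock']:
    stock supplier  reorder  reorder_times_stock
14    219  Soylent       63                13797
11    266  Soylent       53                14098
1     155   Vertex       43                 6665
10    244    Umbra       39                 9516
6     363  Soylent       34                12342
9     410  Soylent       34                13940
3     173   Vertex       28                 4844
8      93    Umbra       24                 2232
12    499  Initech       15                 7485
13    372   Vertex       15                 5580
2     114   Globex       14                 1596
group by supplier, min of reorder_times_stock:
supplier
Globex      1596
Initech     7485
Soylent    12342
Umbra       2232
Vertex      4844
Name: reorder_times_stock, dtype: int64

7485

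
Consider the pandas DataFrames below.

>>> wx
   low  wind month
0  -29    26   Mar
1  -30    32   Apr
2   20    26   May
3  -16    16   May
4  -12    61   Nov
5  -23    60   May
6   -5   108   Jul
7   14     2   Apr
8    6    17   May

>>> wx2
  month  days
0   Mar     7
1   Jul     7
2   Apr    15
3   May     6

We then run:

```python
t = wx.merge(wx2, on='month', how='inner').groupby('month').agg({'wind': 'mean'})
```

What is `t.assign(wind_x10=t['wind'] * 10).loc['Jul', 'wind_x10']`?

merge on 'month' (how='inner') → 8 rows:
   low  wind month  days
0  -29    26   Mar     7
1  -30    32   Apr    15
2   20    26   May     6
3  -16    16   May     6
4  -23    60   May     6
5   -5   108   Jul     7
6   14     2   Apr    15
7    6    17   May     6
group by month, mean of wind:
         wind
month        
Apr     17.00
Jul    108.00
Mar     26.00
May     29.75
add column wind_x10 = t['wind'] * 10:
         wind  wind_x10
month                  
Apr     17.00     170.0
Jul    108.00    1080.0
Mar     26.00     260.0
May     29.75     297.5
So loc['Jul', 'wind_x10'] = 1080.0.

1080.0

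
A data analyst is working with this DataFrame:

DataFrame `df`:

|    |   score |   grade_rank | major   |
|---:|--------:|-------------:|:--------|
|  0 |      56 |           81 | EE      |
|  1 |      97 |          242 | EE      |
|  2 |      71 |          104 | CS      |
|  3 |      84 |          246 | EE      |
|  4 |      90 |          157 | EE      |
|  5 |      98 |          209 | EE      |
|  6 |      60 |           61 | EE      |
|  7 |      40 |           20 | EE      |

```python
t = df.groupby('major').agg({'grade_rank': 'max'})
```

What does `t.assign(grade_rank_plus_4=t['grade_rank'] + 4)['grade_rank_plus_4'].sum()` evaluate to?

358

group by major, max of grade_rank:
       grade_rank
major            
CS            104
EE            246
add column grade_rank_plus_4 = t['grade_rank'] + 4:
       grade_rank  grade_rank_plus_4
major                               
CS            104                108
EE            246                250
sum of column 'grade_rank_plus_4' → 358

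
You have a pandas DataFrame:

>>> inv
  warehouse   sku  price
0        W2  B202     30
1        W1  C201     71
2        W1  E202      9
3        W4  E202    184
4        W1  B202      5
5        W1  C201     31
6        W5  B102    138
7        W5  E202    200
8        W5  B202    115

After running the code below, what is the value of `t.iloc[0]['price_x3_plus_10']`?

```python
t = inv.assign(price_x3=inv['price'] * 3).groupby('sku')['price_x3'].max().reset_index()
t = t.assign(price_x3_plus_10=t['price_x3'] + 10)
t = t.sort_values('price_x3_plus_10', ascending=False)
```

add column price_x3 = inv['price'] * 3:
  warehouse   sku  price  price_x3
0        W2  B202     30        90
1        W1  C201     71       213
2        W1  E202      9        27
3        W4  E202    184       552
4        W1  B202      5        15
5        W1  C201     31        93
6        W5  B102    138       414
7        W5  E202    200       600
8        W5  B202    115       345
group by sku, max of price_x3:
sku
B102    414
B202    345
C201    213
E202    600
Name: price_x3, dtype: int64
reset_index():
    sku  price_x3
0  B102       414
1  B202       345
2  C201       213
3  E202       600
add column price_x3_plus_10 = t['price_x3'] + 10:
    sku  price_x3  price_x3_plus_10
0  B102       414               424
1  B202       345               355
2  C201       213               223
3  E202       600               610
sort by price_x3_plus_10 descending:
    sku  price_x3  price_x3_plus_10
3  E202       600               610
0  B102       414               424
1  B202       345               355
2  C201       213               223

610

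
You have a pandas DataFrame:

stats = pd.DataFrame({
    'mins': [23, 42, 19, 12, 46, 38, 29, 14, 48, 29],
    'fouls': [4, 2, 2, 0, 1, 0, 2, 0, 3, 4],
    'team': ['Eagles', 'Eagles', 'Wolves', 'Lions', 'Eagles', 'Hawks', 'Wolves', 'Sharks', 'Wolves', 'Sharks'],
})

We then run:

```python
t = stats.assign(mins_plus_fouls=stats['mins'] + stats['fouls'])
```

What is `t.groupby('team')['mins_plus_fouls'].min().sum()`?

112

add column mins_plus_fouls = stats['mins'] + stats['fouls']:
   mins  fouls    team  mins_plus_fouls
0    23      4  Eagles               27
1    42      2  Eagles               44
2    19      2  Wolves               21
3    12      0   Lions               12
4    46      1  Eagles               47
5    38      0   Hawks               38
6    29      2  Wolves               31
7    14      0  Sharks               14
8    48      3  Wolves               51
9    29      4  Sharks               33
group by team, min of mins_plus_fouls:
team
Eagles    27
Hawks     38
Lions     12
Sharks    14
Wolves    21
Name: mins_plus_fouls, dtype: int64
The sum of the resulting series is 112.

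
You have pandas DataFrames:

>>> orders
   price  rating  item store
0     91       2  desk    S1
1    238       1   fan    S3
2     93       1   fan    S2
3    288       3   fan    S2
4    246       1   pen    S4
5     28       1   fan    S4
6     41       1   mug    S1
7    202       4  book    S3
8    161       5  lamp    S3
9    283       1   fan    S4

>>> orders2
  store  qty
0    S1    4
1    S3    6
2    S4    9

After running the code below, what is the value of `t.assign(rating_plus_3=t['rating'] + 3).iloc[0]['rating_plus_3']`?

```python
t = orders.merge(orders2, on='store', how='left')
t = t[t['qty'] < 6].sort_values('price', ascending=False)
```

merge on 'store' (how='left') → 10 rows:
   price  rating  item store  qty
0     91       2  desk    S1  4.0
1    238       1   fan    S3  6.0
2     93       1   fan    S2  NaN
3    288       3   fan    S2  NaN
4    246       1   pen    S4  9.0
5     28       1   fan    S4  9.0
6     41       1   mug    S1  4.0
7    202       4  book    S3  6.0
8    161       5  lamp    S3  6.0
9    283       1   fan    S4  9.0
filter rows where qty < 6:
   price  rating  item store  qty
0     91       2  desk    S1  4.0
6     41       1   mug    S1  4.0
sort by price descending:
   price  rating  item store  qty
0     91       2  desk    S1  4.0
6     41       1   mug    S1  4.0
add column rating_plus_3 = t['rating'] + 3:
   price  rating  item store  qty  rating_plus_3
0     91       2  desk    S1  4.0              5
6     41       1   mug    S1  4.0              4
value at position 0, column 'rating_plus_3' → 5

5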